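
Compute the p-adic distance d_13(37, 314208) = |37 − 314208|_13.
d_13(37, 314208) = 1/28561

Step 1 — x − y = 37 − 314208 = -314171. Step 2 — v_13(-314171) = 4 (factor: -314171 = −(13^4 · 11); the sign does not affect v_p). Step 3 — |x − y|_13 = 13^{-4} = 1/28561.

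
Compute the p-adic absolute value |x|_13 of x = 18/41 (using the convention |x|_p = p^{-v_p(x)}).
|18/41|_13 = 1

Step 1 — compute v_13(x) by factoring powers of 13 out of the numerator and denominator: v_13(18/41) = 0. Step 2 — apply |x|_p = p^{-v_p(x)} = 13^{0} = 1.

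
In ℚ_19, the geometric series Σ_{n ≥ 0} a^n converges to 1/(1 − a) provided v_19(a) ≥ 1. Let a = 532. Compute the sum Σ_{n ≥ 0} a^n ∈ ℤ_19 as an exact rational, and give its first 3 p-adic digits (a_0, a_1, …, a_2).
Σ a^n = 1/(1 − a) = -1/531;  first 3 digits = (1, 9, 6)

v_19(a) = 1 ≥ 1, so the series converges in ℤ_19 to 1/(1 − a) = 1/(1 − 532) = -1/531. Expand this rational in ℤ_19: compute digits iteratively via d_i = x_i mod 19, x_{i+1} = (x_i − d_i)/19. The first 3 digits are (1, 9, 6).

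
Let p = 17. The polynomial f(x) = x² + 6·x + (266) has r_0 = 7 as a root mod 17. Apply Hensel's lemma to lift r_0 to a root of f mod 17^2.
r_1 = 177 (mod 289)

Hensel: r_{i+1} = r_i − f(r_i)·(f′(r_i))^{-1} mod 17^{i+2}, f′(x) = 2x + 6. Iterate:
  r_0 = 7 (mod 17)
  r_1 = 177 (mod 289)
Final: r = 177 satisfies f(r) ≡ 0 mod 17^2.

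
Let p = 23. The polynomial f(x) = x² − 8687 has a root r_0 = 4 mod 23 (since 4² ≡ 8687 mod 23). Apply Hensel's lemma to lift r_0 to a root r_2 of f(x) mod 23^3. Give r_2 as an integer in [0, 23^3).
r_2 = 10676 (mod 12167)

Hensel's recurrence: r_{i+1} = r_i − f(r_i)·(f′(r_i))^{-1} mod 23^{i+2}, with f′(x) = 2x. Iterate:
  r_0 = 4 (mod 23)
  r_1 = 96 (mod 529)
  r_2 = 10676 (mod 12167)
Final: r_2 = 10676, and one checks f(r_2) ≡ 0 mod 23^3.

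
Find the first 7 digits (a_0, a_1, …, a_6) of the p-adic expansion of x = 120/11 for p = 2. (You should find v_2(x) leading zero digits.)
(a_0, …, a_6) = (0, 0, 0, 1, 0, 1, 1)

v_2(120/11) = 3, so a_0 = ... = a_2 = 0. Factor out: x = 2^3 · u with u = 15/11 a unit in ℤ_2. Expand u iteratively via a_{v+i} = u_i mod 2, u_{i+1} = (u_i − a_{v+i})/2:
  u_0 = 15/11;  a_3 = 1;  u_1 = (u_0 − 1)/2 = 2/11
  u_1 = 2/11;  a_4 = 0;  u_2 = (u_1 − 0)/2 = 1/11
  u_2 = 1/11;  a_5 = 1;  u_3 = (u_2 − 1)/2 = -5/11
  u_3 = -5/11;  a_6 = 1;  u_4 = (u_3 − 1)/2 = -8/11
Digits: (0, 0, 0, 1, 0, 1, 1).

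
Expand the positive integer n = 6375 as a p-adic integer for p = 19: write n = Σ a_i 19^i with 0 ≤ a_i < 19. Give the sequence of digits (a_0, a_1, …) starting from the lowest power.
(a_0, a_1, …) = (10, 12, 17)

Repeated division by 19 gives the digits low-to-high: 6375 = 10 + 12·19^1 + 17·19^2. Digit sequence: (10, 12, 17).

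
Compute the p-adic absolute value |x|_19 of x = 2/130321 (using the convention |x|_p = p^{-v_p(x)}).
|2/130321|_19 = 130321

Step 1 — compute v_19(x) by factoring powers of 19 out of the numerator and denominator: v_19(2/130321) = -4. Step 2 — apply |x|_p = p^{-v_p(x)} = 19^{4} = 130321.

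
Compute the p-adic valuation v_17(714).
v_17(714) = 1

v_17(n) is the largest exponent k such that 17^k divides n. Factor out: 714 = 17^1 · 42. (Sign doesn't affect v_p.) So v_17(714) = 1.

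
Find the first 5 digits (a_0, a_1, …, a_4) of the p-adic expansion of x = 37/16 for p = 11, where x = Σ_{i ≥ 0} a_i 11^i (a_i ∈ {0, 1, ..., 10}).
(a_0, …, a_4) = (3, 2, 6, 7, 0)

v_11(37/16) = 0 (numerator and denominator both coprime to 11), so x ∈ ℤ_11^×. Compute digits iteratively via a_i = x_i mod 11, x_{i+1} = (x_i − a_i)/11, with x_0 = x:
  x_0 = 37/16;  a_0 = 3;  x_1 = (x_0 − 3)/11 = -1/16
  x_1 = -1/16;  a_1 = 2;  x_2 = (x_1 − 2)/11 = -3/16
  x_2 = -3/16;  a_2 = 6;  x_3 = (x_2 − 6)/11 = -9/16
  x_3 = -9/16;  a_3 = 7;  x_4 = (x_3 − 7)/11 = -11/16
  x_4 = -11/16;  a_4 = 0;  x_5 = (x_4 − 0)/11 = -1/16
Digits: (3, 2, 6, 7, 0).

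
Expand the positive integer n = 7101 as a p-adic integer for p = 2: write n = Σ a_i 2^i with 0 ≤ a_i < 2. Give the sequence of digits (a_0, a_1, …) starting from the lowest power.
(a_0, a_1, …) = (1, 0, 1, 1, 1, 1, 0, 1, 1, 1, 0, 1, 1)

Repeated division by 2 gives the digits low-to-high: 7101 = 1 + 1·2^2 + 1·2^3 + 1·2^4 + 1·2^5 + 1·2^7 + 1·2^8 + 1·2^9 + 1·2^11 + 1·2^12. Digit sequence: (1, 0, 1, 1, 1, 1, 0, 1, 1, 1, 0, 1, 1).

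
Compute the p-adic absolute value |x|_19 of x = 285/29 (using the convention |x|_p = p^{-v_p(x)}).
|285/29|_19 = 1/19

Step 1 — compute v_19(x) by factoring powers of 19 out of the numerator and denominator: v_19(285/29) = 1. Step 2 — apply |x|_p = p^{-v_p(x)} = 19^{-1} = 1/19.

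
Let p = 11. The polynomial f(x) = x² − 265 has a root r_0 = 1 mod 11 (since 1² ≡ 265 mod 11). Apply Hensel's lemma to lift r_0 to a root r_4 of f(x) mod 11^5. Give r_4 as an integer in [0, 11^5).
r_4 = 145817 (mod 161051)

Hensel's recurrence: r_{i+1} = r_i − f(r_i)·(f′(r_i))^{-1} mod 11^{i+2}, with f′(x) = 2x. Iterate:
  r_0 = 1 (mod 11)
  r_1 = 12 (mod 121)
  r_2 = 738 (mod 1331)
  r_3 = 14048 (mod 14641)
  r_4 = 145817 (mod 161051)
Final: r_4 = 145817, and one checks f(r_4) ≡ 0 mod 11^5.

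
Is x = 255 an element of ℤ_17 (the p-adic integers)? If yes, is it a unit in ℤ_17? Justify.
x ∈ ℤ_17 but not a unit; v_17(x) = 1 > 0

ℤ_17 = {x ∈ ℚ_17 : v_17(x) ≥ 0} and ℤ_17^× = {x ∈ ℤ_17 : v_17(x) = 0}. Here v_17(255) = v_17(num) − v_17(den) = 1; compare against these criteria.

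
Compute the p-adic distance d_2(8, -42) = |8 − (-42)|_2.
d_2(8, -42) = 1/2

Step 1 — x − y = 8 − (-42) = 50. Step 2 — v_2(50) = 1 (factor: 50 = (2^1 · 25); the sign does not affect v_p). Step 3 — |x − y|_2 = 2^{-1} = 1/2.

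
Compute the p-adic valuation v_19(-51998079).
v_19(-51998079) = 5

v_19(n) is the largest exponent k such that 19^k divides n. Factor out: -51998079 = -19^5 · 21. (Sign doesn't affect v_p.) So v_19(-51998079) = 5.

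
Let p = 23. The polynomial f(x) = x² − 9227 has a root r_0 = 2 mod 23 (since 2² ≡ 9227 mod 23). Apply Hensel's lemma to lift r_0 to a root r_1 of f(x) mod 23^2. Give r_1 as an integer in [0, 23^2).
r_1 = 324 (mod 529)

Hensel's recurrence: r_{i+1} = r_i − f(r_i)·(f′(r_i))^{-1} mod 23^{i+2}, with f′(x) = 2x. Iterate:
  r_0 = 2 (mod 23)
  r_1 = 324 (mod 529)
Final: r_1 = 324, and one checks f(r_1) ≡ 0 mod 23^2.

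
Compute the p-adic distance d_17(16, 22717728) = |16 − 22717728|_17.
d_17(16, 22717728) = 1/1419857

Step 1 — x − y = 16 − 22717728 = -22717712. Step 2 — v_17(-22717712) = 5 (factor: -22717712 = −(17^5 · 16); the sign does not affect v_p). Step 3 — |x − y|_17 = 17^{-5} = 1/1419857.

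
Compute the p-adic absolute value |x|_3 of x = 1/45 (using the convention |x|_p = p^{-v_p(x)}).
|1/45|_3 = 9

Step 1 — compute v_3(x) by factoring powers of 3 out of the numerator and denominator: v_3(1/45) = -2. Step 2 — apply |x|_p = p^{-v_p(x)} = 3^{2} = 9.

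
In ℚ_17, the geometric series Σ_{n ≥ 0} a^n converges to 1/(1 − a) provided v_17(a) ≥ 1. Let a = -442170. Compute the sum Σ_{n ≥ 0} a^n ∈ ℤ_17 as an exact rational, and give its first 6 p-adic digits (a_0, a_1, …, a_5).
Σ a^n = 1/(1 − a) = 1/442171;  first 6 digits = (1, 0, 0, 12, 11, 16)

v_17(a) = 3 ≥ 1, so the series converges in ℤ_17 to 1/(1 − a) = 1/(1 − (-442170)) = 1/442171. Expand this rational in ℤ_17: compute digits iteratively via d_i = x_i mod 17, x_{i+1} = (x_i − d_i)/17. The first 6 digits are (1, 0, 0, 12, 11, 16).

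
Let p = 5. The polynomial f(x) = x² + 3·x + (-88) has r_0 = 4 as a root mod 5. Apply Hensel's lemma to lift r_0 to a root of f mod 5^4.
r_3 = 614 (mod 625)

Hensel: r_{i+1} = r_i − f(r_i)·(f′(r_i))^{-1} mod 5^{i+2}, f′(x) = 2x + 3. Iterate:
  r_0 = 4 (mod 5)
  r_1 = 14 (mod 25)
  r_2 = 114 (mod 125)
  r_3 = 614 (mod 625)
Final: r = 614 satisfies f(r) ≡ 0 mod 5^4.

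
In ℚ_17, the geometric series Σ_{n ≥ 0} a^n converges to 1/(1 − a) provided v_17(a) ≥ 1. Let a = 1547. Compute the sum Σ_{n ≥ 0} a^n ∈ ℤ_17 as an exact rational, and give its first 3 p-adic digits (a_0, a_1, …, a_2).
Σ a^n = 1/(1 − a) = -1/1546;  first 3 digits = (1, 6, 7)

v_17(a) = 1 ≥ 1, so the series converges in ℤ_17 to 1/(1 − a) = 1/(1 − 1547) = -1/1546. Expand this rational in ℤ_17: compute digits iteratively via d_i = x_i mod 17, x_{i+1} = (x_i − d_i)/17. The first 3 digits are (1, 6, 7).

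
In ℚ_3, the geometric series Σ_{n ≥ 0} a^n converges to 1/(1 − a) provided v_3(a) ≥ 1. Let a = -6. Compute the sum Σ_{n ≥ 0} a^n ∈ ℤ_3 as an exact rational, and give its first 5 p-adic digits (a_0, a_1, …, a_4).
Σ a^n = 1/(1 − a) = 1/7;  first 5 digits = (1, 1, 0, 2, 1)

v_3(a) = 1 ≥ 1, so the series converges in ℤ_3 to 1/(1 − a) = 1/(1 − (-6)) = 1/7. Expand this rational in ℤ_3: compute digits iteratively via d_i = x_i mod 3, x_{i+1} = (x_i − d_i)/3. The first 5 digits are (1, 1, 0, 2, 1).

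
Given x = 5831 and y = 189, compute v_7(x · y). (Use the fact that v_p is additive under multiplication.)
v_7(1102059) = 4

v_p(x) = 3 (factor: 5831 = 7^3 · 17); v_p(y) = 1 (factor: 189 = 7^1 · 27). Additivity: v_p(xy) = v_p(x) + v_p(y) = 3 + 1 = 4. (Direct check: xy = 1102059 = 7^4 · (459).)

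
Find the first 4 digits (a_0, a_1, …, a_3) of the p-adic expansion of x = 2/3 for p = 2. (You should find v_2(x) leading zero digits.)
(a_0, …, a_3) = (0, 1, 1, 0)

v_2(2/3) = 1, so a_0 = ... = a_0 = 0. Factor out: x = 2^1 · u with u = 1/3 a unit in ℤ_2. Expand u iteratively via a_{v+i} = u_i mod 2, u_{i+1} = (u_i − a_{v+i})/2:
  u_0 = 1/3;  a_1 = 1;  u_1 = (u_0 − 1)/2 = -1/3
  u_1 = -1/3;  a_2 = 1;  u_2 = (u_1 − 1)/2 = -2/3
  u_2 = -2/3;  a_3 = 0;  u_3 = (u_2 − 0)/2 = -1/3
Digits: (0, 1, 1, 0).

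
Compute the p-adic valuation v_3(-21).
v_3(-21) = 1

v_3(n) is the largest exponent k such that 3^k divides n. Factor out: -21 = -3^1 · 7. (Sign doesn't affect v_p.) So v_3(-21) = 1.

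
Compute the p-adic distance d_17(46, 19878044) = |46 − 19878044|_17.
d_17(46, 19878044) = 1/1419857

Step 1 — x − y = 46 − 19878044 = -19877998. Step 2 — v_17(-19877998) = 5 (factor: -19877998 = −(17^5 · 14); the sign does not affect v_p). Step 3 — |x − y|_17 = 17^{-5} = 1/1419857.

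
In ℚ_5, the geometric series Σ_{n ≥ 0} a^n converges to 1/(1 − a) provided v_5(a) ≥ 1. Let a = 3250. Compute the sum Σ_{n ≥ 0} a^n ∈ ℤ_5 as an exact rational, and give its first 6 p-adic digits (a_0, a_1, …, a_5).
Σ a^n = 1/(1 − a) = -1/3249;  first 6 digits = (1, 0, 0, 1, 0, 1)

v_5(a) = 3 ≥ 1, so the series converges in ℤ_5 to 1/(1 − a) = 1/(1 − 3250) = -1/3249. Expand this rational in ℤ_5: compute digits iteratively via d_i = x_i mod 5, x_{i+1} = (x_i − d_i)/5. The first 6 digits are (1, 0, 0, 1, 0, 1).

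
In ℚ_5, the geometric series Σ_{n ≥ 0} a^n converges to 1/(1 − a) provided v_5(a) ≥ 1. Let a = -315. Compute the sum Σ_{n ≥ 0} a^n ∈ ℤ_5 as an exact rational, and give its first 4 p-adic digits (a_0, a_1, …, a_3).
Σ a^n = 1/(1 − a) = 1/316;  first 4 digits = (1, 2, 1, 4)

v_5(a) = 1 ≥ 1, so the series converges in ℤ_5 to 1/(1 − a) = 1/(1 − (-315)) = 1/316. Expand this rational in ℤ_5: compute digits iteratively via d_i = x_i mod 5, x_{i+1} = (x_i − d_i)/5. The first 4 digits are (1, 2, 1, 4).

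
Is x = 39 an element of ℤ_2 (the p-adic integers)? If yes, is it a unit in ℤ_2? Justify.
x ∈ ℤ_2^× (unit); v_2(x) = 0

ℤ_2 = {x ∈ ℚ_2 : v_2(x) ≥ 0} and ℤ_2^× = {x ∈ ℤ_2 : v_2(x) = 0}. Here v_2(39) = v_2(num) − v_2(den) = 0; compare against these criteria.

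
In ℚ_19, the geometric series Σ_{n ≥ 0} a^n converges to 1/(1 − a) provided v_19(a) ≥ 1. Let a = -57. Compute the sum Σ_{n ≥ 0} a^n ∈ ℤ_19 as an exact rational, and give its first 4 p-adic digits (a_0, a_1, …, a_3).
Σ a^n = 1/(1 − a) = 1/58;  first 4 digits = (1, 16, 8, 11)

v_19(a) = 1 ≥ 1, so the series converges in ℤ_19 to 1/(1 − a) = 1/(1 − (-57)) = 1/58. Expand this rational in ℤ_19: compute digits iteratively via d_i = x_i mod 19, x_{i+1} = (x_i − d_i)/19. The first 4 digits are (1, 16, 8, 11).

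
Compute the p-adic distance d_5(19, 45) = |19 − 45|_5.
d_5(19, 45) = 1

Step 1 — x − y = 19 − 45 = -26. Step 2 — v_5(-26) = 0 (factor: -26 = −(5^0 · 26); the sign does not affect v_p). Step 3 — |x − y|_5 = 5^{0} = 1.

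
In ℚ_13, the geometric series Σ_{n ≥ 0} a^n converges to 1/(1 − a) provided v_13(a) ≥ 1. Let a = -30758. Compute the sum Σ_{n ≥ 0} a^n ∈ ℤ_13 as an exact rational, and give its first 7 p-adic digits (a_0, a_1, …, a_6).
Σ a^n = 1/(1 − a) = 1/30759;  first 7 digits = (1, 0, 0, 12, 11, 12, 0)

v_13(a) = 3 ≥ 1, so the series converges in ℤ_13 to 1/(1 − a) = 1/(1 − (-30758)) = 1/30759. Expand this rational in ℤ_13: compute digits iteratively via d_i = x_i mod 13, x_{i+1} = (x_i − d_i)/13. The first 7 digits are (1, 0, 0, 12, 11, 12, 0).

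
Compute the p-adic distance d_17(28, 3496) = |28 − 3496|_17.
d_17(28, 3496) = 1/289

Step 1 — x − y = 28 − 3496 = -3468. Step 2 — v_17(-3468) = 2 (factor: -3468 = −(17^2 · 12); the sign does not affect v_p). Step 3 — |x − y|_17 = 17^{-2} = 1/289.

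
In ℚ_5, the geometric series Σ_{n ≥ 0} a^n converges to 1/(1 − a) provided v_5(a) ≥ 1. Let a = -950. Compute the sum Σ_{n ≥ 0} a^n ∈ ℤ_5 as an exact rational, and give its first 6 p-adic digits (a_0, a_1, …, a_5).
Σ a^n = 1/(1 − a) = 1/951;  first 6 digits = (1, 0, 2, 2, 2, 3)

v_5(a) = 2 ≥ 1, so the series converges in ℤ_5 to 1/(1 − a) = 1/(1 − (-950)) = 1/951. Expand this rational in ℤ_5: compute digits iteratively via d_i = x_i mod 5, x_{i+1} = (x_i − d_i)/5. The first 6 digits are (1, 0, 2, 2, 2, 3).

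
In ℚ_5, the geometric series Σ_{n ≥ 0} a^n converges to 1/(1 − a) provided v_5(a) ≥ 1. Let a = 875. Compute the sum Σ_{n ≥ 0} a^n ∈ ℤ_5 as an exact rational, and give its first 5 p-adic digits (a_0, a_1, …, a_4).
Σ a^n = 1/(1 − a) = -1/874;  first 5 digits = (1, 0, 0, 2, 1)

v_5(a) = 3 ≥ 1, so the series converges in ℤ_5 to 1/(1 − a) = 1/(1 − 875) = -1/874. Expand this rational in ℤ_5: compute digits iteratively via d_i = x_i mod 5, x_{i+1} = (x_i − d_i)/5. The first 5 digits are (1, 0, 0, 2, 1).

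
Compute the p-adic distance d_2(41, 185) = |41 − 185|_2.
d_2(41, 185) = 1/16

Step 1 — x − y = 41 − 185 = -144. Step 2 — v_2(-144) = 4 (factor: -144 = −(2^4 · 9); the sign does not affect v_p). Step 3 — |x − y|_2 = 2^{-4} = 1/16.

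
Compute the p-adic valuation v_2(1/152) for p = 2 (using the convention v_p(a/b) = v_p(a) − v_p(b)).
v_2(1/152) = -3

Factor powers of 2 from the numerator and denominator of the reduced fraction: 1 = 2^0 · 1 and 152 = 2^3 · 19. Apply v_p(a/b) = v_p(a) − v_p(b): v_2(1/152) = 0 − 3 = -3.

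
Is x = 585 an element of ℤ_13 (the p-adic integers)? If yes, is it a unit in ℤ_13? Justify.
x ∈ ℤ_13 but not a unit; v_13(x) = 1 > 0

ℤ_13 = {x ∈ ℚ_13 : v_13(x) ≥ 0} and ℤ_13^× = {x ∈ ℤ_13 : v_13(x) = 0}. Here v_13(585) = v_13(num) − v_13(den) = 1; compare against these criteria.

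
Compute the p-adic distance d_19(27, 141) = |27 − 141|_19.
d_19(27, 141) = 1/19

Step 1 — x − y = 27 − 141 = -114. Step 2 — v_19(-114) = 1 (factor: -114 = −(19^1 · 6); the sign does not affect v_p). Step 3 — |x − y|_19 = 19^{-1} = 1/19.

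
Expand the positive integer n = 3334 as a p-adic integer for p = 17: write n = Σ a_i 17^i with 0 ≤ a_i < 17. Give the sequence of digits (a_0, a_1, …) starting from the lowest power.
(a_0, a_1, …) = (2, 9, 11)

Repeated division by 17 gives the digits low-to-high: 3334 = 2 + 9·17^1 + 11·17^2. Digit sequence: (2, 9, 11).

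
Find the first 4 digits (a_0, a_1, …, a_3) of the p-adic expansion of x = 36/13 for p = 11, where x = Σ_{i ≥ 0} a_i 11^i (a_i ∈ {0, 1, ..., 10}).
(a_0, …, a_3) = (7, 3, 9, 0)

v_11(36/13) = 0 (numerator and denominator both coprime to 11), so x ∈ ℤ_11^×. Compute digits iteratively via a_i = x_i mod 11, x_{i+1} = (x_i − a_i)/11, with x_0 = x:
  x_0 = 36/13;  a_0 = 7;  x_1 = (x_0 − 7)/11 = -5/13
  x_1 = -5/13;  a_1 = 3;  x_2 = (x_1 − 3)/11 = -4/13
  x_2 = -4/13;  a_2 = 9;  x_3 = (x_2 − 9)/11 = -11/13
  x_3 = -11/13;  a_3 = 0;  x_4 = (x_3 − 0)/11 = -1/13
Digits: (7, 3, 9, 0).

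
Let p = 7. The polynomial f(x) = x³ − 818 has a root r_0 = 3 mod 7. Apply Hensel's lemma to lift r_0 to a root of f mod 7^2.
r_1 = 45 (mod 49)

Hensel: r_{i+1} = r_i − f(r_i)/f′(r_i) mod 7^{i+2}, where f′(x) = 3x². Iterate:
  r_0 = 3 (mod 7)
  r_1 = 45 (mod 49)
Final: r = 45 with f(r) ≡ 0 mod 7^2.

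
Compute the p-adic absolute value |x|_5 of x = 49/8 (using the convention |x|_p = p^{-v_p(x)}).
|49/8|_5 = 1

Step 1 — compute v_5(x) by factoring powers of 5 out of the numerator and denominator: v_5(49/8) = 0. Step 2 — apply |x|_p = p^{-v_p(x)} = 5^{0} = 1.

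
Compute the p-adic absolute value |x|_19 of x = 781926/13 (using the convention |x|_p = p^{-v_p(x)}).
|781926/13|_19 = 1/130321

Step 1 — compute v_19(x) by factoring powers of 19 out of the numerator and denominator: v_19(781926/13) = 4. Step 2 — apply |x|_p = p^{-v_p(x)} = 19^{-4} = 1/130321.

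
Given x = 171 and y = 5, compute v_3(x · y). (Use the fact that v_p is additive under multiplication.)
v_3(855) = 2

v_p(x) = 2 (factor: 171 = 3^2 · 19); v_p(y) = 0 (factor: 5 = 3^0 · 5). Additivity: v_p(xy) = v_p(x) + v_p(y) = 2 + 0 = 2. (Direct check: xy = 855 = 3^2 · (95).)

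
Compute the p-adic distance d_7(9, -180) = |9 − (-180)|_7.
d_7(9, -180) = 1/7

Step 1 — x − y = 9 − (-180) = 189. Step 2 — v_7(189) = 1 (factor: 189 = (7^1 · 27); the sign does not affect v_p). Step 3 — |x − y|_7 = 7^{-1} = 1/7.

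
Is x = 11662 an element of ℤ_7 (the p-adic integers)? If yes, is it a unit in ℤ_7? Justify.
x ∈ ℤ_7 but not a unit; v_7(x) = 3 > 0

ℤ_7 = {x ∈ ℚ_7 : v_7(x) ≥ 0} and ℤ_7^× = {x ∈ ℤ_7 : v_7(x) = 0}. Here v_7(11662) = v_7(num) − v_7(den) = 3; compare against these criteria.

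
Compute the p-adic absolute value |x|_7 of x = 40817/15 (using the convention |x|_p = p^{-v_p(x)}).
|40817/15|_7 = 1/2401

Step 1 — compute v_7(x) by factoring powers of 7 out of the numerator and denominator: v_7(40817/15) = 4. Step 2 — apply |x|_p = p^{-v_p(x)} = 7^{-4} = 1/2401.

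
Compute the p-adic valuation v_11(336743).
v_11(336743) = 4

v_11(n) is the largest exponent k such that 11^k divides n. Factor out: 336743 = 11^4 · 23. (Sign doesn't affect v_p.) So v_11(336743) = 4.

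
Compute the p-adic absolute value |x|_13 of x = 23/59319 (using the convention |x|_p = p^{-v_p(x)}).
|23/59319|_13 = 2197

Step 1 — compute v_13(x) by factoring powers of 13 out of the numerator and denominator: v_13(23/59319) = -3. Step 2 — apply |x|_p = p^{-v_p(x)} = 13^{3} = 2197.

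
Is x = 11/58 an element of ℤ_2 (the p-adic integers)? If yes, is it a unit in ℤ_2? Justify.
x ∉ ℤ_2 (v_2(x) = -1 < 0)

ℤ_2 = {x ∈ ℚ_2 : v_2(x) ≥ 0} and ℤ_2^× = {x ∈ ℤ_2 : v_2(x) = 0}. Here v_2(11/58) = v_2(num) − v_2(den) = -1; compare against these criteria.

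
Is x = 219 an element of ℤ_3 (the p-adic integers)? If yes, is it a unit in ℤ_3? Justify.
x ∈ ℤ_3 but not a unit; v_3(x) = 1 > 0

ℤ_3 = {x ∈ ℚ_3 : v_3(x) ≥ 0} and ℤ_3^× = {x ∈ ℤ_3 : v_3(x) = 0}. Here v_3(219) = v_3(num) − v_3(den) = 1; compare against these criteria.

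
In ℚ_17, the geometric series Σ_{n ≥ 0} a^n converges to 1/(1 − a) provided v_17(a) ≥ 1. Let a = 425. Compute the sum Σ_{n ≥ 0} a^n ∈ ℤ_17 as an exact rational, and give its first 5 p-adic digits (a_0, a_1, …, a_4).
Σ a^n = 1/(1 − a) = -1/424;  first 5 digits = (1, 8, 14, 4, 2)

v_17(a) = 1 ≥ 1, so the series converges in ℤ_17 to 1/(1 − a) = 1/(1 − 425) = -1/424. Expand this rational in ℤ_17: compute digits iteratively via d_i = x_i mod 17, x_{i+1} = (x_i − d_i)/17. The first 5 digits are (1, 8, 14, 4, 2).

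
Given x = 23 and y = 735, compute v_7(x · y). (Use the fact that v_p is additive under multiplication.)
v_7(16905) = 2

v_p(x) = 0 (factor: 23 = 7^0 · 23); v_p(y) = 2 (factor: 735 = 7^2 · 15). Additivity: v_p(xy) = v_p(x) + v_p(y) = 0 + 2 = 2. (Direct check: xy = 16905 = 7^2 · (345).)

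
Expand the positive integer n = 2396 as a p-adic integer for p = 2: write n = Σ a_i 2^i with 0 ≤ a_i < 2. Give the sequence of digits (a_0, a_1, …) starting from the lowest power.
(a_0, a_1, …) = (0, 0, 1, 1, 1, 0, 1, 0, 1, 0, 0, 1)

Repeated division by 2 gives the digits low-to-high: 2396 = 1·2^2 + 1·2^3 + 1·2^4 + 1·2^6 + 1·2^8 + 1·2^11. Digit sequence: (0, 0, 1, 1, 1, 0, 1, 0, 1, 0, 0, 1).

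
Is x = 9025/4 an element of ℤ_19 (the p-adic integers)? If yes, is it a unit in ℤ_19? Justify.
x ∈ ℤ_19 but not a unit; v_19(x) = 2 > 0

ℤ_19 = {x ∈ ℚ_19 : v_19(x) ≥ 0} and ℤ_19^× = {x ∈ ℤ_19 : v_19(x) = 0}. Here v_19(9025/4) = v_19(num) − v_19(den) = 2; compare against these criteria.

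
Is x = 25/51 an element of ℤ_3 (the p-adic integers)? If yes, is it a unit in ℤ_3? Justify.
x ∉ ℤ_3 (v_3(x) = -1 < 0)

ℤ_3 = {x ∈ ℚ_3 : v_3(x) ≥ 0} and ℤ_3^× = {x ∈ ℤ_3 : v_3(x) = 0}. Here v_3(25/51) = v_3(num) − v_3(den) = -1; compare against these criteria.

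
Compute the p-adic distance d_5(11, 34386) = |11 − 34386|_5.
d_5(11, 34386) = 1/3125

Step 1 — x − y = 11 − 34386 = -34375. Step 2 — v_5(-34375) = 5 (factor: -34375 = −(5^5 · 11); the sign does not affect v_p). Step 3 — |x − y|_5 = 5^{-5} = 1/3125.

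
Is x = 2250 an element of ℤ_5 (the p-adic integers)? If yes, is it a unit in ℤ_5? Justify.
x ∈ ℤ_5 but not a unit; v_5(x) = 3 > 0

ℤ_5 = {x ∈ ℚ_5 : v_5(x) ≥ 0} and ℤ_5^× = {x ∈ ℤ_5 : v_5(x) = 0}. Here v_5(2250) = v_5(num) − v_5(den) = 3; compare against these criteria.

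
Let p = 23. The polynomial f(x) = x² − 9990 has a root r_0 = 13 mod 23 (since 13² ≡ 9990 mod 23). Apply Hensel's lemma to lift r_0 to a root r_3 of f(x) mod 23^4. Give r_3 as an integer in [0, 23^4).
r_3 = 227230 (mod 279841)

Hensel's recurrence: r_{i+1} = r_i − f(r_i)·(f′(r_i))^{-1} mod 23^{i+2}, with f′(x) = 2x. Iterate:
  r_0 = 13 (mod 23)
  r_1 = 289 (mod 529)
  r_2 = 8224 (mod 12167)
  r_3 = 227230 (mod 279841)
Final: r_3 = 227230, and one checks f(r_3) ≡ 0 mod 23^4.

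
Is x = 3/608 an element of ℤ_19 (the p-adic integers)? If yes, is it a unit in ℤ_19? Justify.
x ∉ ℤ_19 (v_19(x) = -1 < 0)

ℤ_19 = {x ∈ ℚ_19 : v_19(x) ≥ 0} and ℤ_19^× = {x ∈ ℤ_19 : v_19(x) = 0}. Here v_19(3/608) = v_19(num) − v_19(den) = -1; compare against these criteria.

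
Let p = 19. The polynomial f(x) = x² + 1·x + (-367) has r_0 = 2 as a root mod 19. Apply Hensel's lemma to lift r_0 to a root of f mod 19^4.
r_3 = 104331 (mod 130321)

Hensel: r_{i+1} = r_i − f(r_i)·(f′(r_i))^{-1} mod 19^{i+2}, f′(x) = 2x + 1. Iterate:
  r_0 = 2 (mod 19)
  r_1 = 2 (mod 361)
  r_2 = 1446 (mod 6859)
  r_3 = 104331 (mod 130321)
Final: r = 104331 satisfies f(r) ≡ 0 mod 19^4.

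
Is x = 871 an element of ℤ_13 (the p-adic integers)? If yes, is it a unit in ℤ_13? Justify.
x ∈ ℤ_13 but not a unit; v_13(x) = 1 > 0

ℤ_13 = {x ∈ ℚ_13 : v_13(x) ≥ 0} and ℤ_13^× = {x ∈ ℤ_13 : v_13(x) = 0}. Here v_13(871) = v_13(num) − v_13(den) = 1; compare against these criteria.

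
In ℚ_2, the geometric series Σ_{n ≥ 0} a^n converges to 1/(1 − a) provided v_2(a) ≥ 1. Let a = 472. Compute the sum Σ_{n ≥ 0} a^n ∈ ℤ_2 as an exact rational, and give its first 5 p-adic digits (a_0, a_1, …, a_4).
Σ a^n = 1/(1 − a) = -1/471;  first 5 digits = (1, 0, 0, 1, 1)

v_2(a) = 3 ≥ 1, so the series converges in ℤ_2 to 1/(1 − a) = 1/(1 − 472) = -1/471. Expand this rational in ℤ_2: compute digits iteratively via d_i = x_i mod 2, x_{i+1} = (x_i − d_i)/2. The first 5 digits are (1, 0, 0, 1, 1).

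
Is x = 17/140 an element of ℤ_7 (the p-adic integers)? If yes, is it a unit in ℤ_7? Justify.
x ∉ ℤ_7 (v_7(x) = -1 < 0)

ℤ_7 = {x ∈ ℚ_7 : v_7(x) ≥ 0} and ℤ_7^× = {x ∈ ℤ_7 : v_7(x) = 0}. Here v_7(17/140) = v_7(num) − v_7(den) = -1; compare against these criteria.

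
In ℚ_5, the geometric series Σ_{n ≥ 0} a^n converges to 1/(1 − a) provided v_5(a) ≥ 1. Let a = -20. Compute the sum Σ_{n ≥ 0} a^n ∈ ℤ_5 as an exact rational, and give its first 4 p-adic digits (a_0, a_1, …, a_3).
Σ a^n = 1/(1 − a) = 1/21;  first 4 digits = (1, 1, 0, 4)

v_5(a) = 1 ≥ 1, so the series converges in ℤ_5 to 1/(1 − a) = 1/(1 − (-20)) = 1/21. Expand this rational in ℤ_5: compute digits iteratively via d_i = x_i mod 5, x_{i+1} = (x_i − d_i)/5. The first 4 digits are (1, 1, 0, 4).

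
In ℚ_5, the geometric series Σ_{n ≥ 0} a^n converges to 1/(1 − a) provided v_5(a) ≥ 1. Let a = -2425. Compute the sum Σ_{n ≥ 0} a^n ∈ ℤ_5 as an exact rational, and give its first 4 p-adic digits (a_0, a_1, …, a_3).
Σ a^n = 1/(1 − a) = 1/2426;  first 4 digits = (1, 0, 3, 0)

v_5(a) = 2 ≥ 1, so the series converges in ℤ_5 to 1/(1 − a) = 1/(1 − (-2425)) = 1/2426. Expand this rational in ℤ_5: compute digits iteratively via d_i = x_i mod 5, x_{i+1} = (x_i − d_i)/5. The first 4 digits are (1, 0, 3, 0).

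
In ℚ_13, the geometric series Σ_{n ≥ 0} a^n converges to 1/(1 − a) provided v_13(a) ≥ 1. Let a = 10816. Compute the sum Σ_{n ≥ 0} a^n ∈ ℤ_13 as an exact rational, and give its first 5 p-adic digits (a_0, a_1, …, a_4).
Σ a^n = 1/(1 − a) = -1/10815;  first 5 digits = (1, 0, 12, 4, 1)

v_13(a) = 2 ≥ 1, so the series converges in ℤ_13 to 1/(1 − a) = 1/(1 − 10816) = -1/10815. Expand this rational in ℤ_13: compute digits iteratively via d_i = x_i mod 13, x_{i+1} = (x_i − d_i)/13. The first 5 digits are (1, 0, 12, 4, 1).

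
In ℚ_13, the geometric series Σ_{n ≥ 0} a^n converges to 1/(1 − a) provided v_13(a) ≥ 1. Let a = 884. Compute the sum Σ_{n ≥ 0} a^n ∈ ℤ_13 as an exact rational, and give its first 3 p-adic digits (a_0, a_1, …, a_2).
Σ a^n = 1/(1 − a) = -1/883;  first 3 digits = (1, 3, 1)

v_13(a) = 1 ≥ 1, so the series converges in ℤ_13 to 1/(1 − a) = 1/(1 − 884) = -1/883. Expand this rational in ℤ_13: compute digits iteratively via d_i = x_i mod 13, x_{i+1} = (x_i − d_i)/13. The first 3 digits are (1, 3, 1).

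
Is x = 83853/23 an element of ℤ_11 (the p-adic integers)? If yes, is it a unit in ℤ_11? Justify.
x ∈ ℤ_11 but not a unit; v_11(x) = 3 > 0

ℤ_11 = {x ∈ ℚ_11 : v_11(x) ≥ 0} and ℤ_11^× = {x ∈ ℤ_11 : v_11(x) = 0}. Here v_11(83853/23) = v_11(num) − v_11(den) = 3; compare against these criteria.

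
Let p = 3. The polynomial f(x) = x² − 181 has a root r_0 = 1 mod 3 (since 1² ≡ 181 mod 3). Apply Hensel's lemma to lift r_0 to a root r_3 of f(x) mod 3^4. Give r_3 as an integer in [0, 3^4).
r_3 = 10 (mod 81)

Hensel's recurrence: r_{i+1} = r_i − f(r_i)·(f′(r_i))^{-1} mod 3^{i+2}, with f′(x) = 2x. Iterate:
  r_0 = 1 (mod 3)
  r_1 = 1 (mod 9)
  r_2 = 10 (mod 27)
  r_3 = 10 (mod 81)
Final: r_3 = 10, and one checks f(r_3) ≡ 0 mod 3^4.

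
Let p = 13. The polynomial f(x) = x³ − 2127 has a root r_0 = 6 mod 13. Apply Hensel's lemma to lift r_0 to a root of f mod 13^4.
r_3 = 25200 (mod 28561)

Hensel: r_{i+1} = r_i − f(r_i)/f′(r_i) mod 13^{i+2}, where f′(x) = 3x². Iterate:
  r_0 = 6 (mod 13)
  r_1 = 19 (mod 169)
  r_2 = 1033 (mod 2197)
  r_3 = 25200 (mod 28561)
Final: r = 25200 with f(r) ≡ 0 mod 13^4.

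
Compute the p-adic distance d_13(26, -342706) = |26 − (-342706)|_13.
d_13(26, -342706) = 1/28561

Step 1 — x − y = 26 − (-342706) = 342732. Step 2 — v_13(342732) = 4 (factor: 342732 = (13^4 · 12); the sign does not affect v_p). Step 3 — |x − y|_13 = 13^{-4} = 1/28561.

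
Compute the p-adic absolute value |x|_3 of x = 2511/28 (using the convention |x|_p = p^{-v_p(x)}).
|2511/28|_3 = 1/81

Step 1 — compute v_3(x) by factoring powers of 3 out of the numerator and denominator: v_3(2511/28) = 4. Step 2 — apply |x|_p = p^{-v_p(x)} = 3^{-4} = 1/81.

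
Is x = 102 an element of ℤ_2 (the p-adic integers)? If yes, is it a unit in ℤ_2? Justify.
x ∈ ℤ_2 but not a unit; v_2(x) = 1 > 0

ℤ_2 = {x ∈ ℚ_2 : v_2(x) ≥ 0} and ℤ_2^× = {x ∈ ℤ_2 : v_2(x) = 0}. Here v_2(102) = v_2(num) − v_2(den) = 1; compare against these criteria.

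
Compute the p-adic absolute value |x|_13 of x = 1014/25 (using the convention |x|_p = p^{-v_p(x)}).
|1014/25|_13 = 1/169

Step 1 — compute v_13(x) by factoring powers of 13 out of the numerator and denominator: v_13(1014/25) = 2. Step 2 — apply |x|_p = p^{-v_p(x)} = 13^{-2} = 1/169.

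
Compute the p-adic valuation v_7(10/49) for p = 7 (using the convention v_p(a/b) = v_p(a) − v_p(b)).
v_7(10/49) = -2

Factor powers of 7 from the numerator and denominator of the reduced fraction: 10 = 7^0 · 10 and 49 = 7^2 · 1. Apply v_p(a/b) = v_p(a) − v_p(b): v_7(10/49) = 0 − 2 = -2.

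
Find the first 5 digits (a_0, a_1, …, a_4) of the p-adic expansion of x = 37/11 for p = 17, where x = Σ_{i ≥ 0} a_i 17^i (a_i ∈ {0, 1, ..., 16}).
(a_0, …, a_4) = (8, 9, 1, 3, 6)

v_17(37/11) = 0 (numerator and denominator both coprime to 17), so x ∈ ℤ_17^×. Compute digits iteratively via a_i = x_i mod 17, x_{i+1} = (x_i − a_i)/17, with x_0 = x:
  x_0 = 37/11;  a_0 = 8;  x_1 = (x_0 − 8)/17 = -3/11
  x_1 = -3/11;  a_1 = 9;  x_2 = (x_1 − 9)/17 = -6/11
  x_2 = -6/11;  a_2 = 1;  x_3 = (x_2 − 1)/17 = -1/11
  x_3 = -1/11;  a_3 = 3;  x_4 = (x_3 − 3)/17 = -2/11
  x_4 = -2/11;  a_4 = 6;  x_5 = (x_4 − 6)/17 = -4/11
Digits: (8, 9, 1, 3, 6).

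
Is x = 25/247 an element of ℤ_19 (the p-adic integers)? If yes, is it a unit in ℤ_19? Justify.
x ∉ ℤ_19 (v_19(x) = -1 < 0)

ℤ_19 = {x ∈ ℚ_19 : v_19(x) ≥ 0} and ℤ_19^× = {x ∈ ℤ_19 : v_19(x) = 0}. Here v_19(25/247) = v_19(num) − v_19(den) = -1; compare against these criteria.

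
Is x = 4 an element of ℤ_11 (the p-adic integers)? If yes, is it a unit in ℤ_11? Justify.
x ∈ ℤ_11^× (unit); v_11(x) = 0

ℤ_11 = {x ∈ ℚ_11 : v_11(x) ≥ 0} and ℤ_11^× = {x ∈ ℤ_11 : v_11(x) = 0}. Here v_11(4) = v_11(num) − v_11(den) = 0; compare against these criteria.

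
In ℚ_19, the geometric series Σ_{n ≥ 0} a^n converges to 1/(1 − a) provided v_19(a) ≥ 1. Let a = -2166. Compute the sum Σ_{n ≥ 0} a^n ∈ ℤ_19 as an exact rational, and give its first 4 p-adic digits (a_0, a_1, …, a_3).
Σ a^n = 1/(1 − a) = 1/2167;  first 4 digits = (1, 0, 13, 18)

v_19(a) = 2 ≥ 1, so the series converges in ℤ_19 to 1/(1 − a) = 1/(1 − (-2166)) = 1/2167. Expand this rational in ℤ_19: compute digits iteratively via d_i = x_i mod 19, x_{i+1} = (x_i − d_i)/19. The first 4 digits are (1, 0, 13, 18).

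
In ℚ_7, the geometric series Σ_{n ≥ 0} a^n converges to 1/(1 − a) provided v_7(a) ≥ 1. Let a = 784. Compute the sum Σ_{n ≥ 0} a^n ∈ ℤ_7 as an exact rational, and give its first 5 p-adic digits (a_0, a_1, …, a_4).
Σ a^n = 1/(1 − a) = -1/783;  first 5 digits = (1, 0, 2, 2, 4)

v_7(a) = 2 ≥ 1, so the series converges in ℤ_7 to 1/(1 − a) = 1/(1 − 784) = -1/783. Expand this rational in ℤ_7: compute digits iteratively via d_i = x_i mod 7, x_{i+1} = (x_i − d_i)/7. The first 5 digits are (1, 0, 2, 2, 4).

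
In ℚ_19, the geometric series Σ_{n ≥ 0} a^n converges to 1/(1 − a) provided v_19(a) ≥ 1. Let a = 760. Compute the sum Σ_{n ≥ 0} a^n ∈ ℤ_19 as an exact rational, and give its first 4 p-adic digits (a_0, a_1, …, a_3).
Σ a^n = 1/(1 − a) = -1/759;  first 4 digits = (1, 2, 6, 16)

v_19(a) = 1 ≥ 1, so the series converges in ℤ_19 to 1/(1 − a) = 1/(1 − 760) = -1/759. Expand this rational in ℤ_19: compute digits iteratively via d_i = x_i mod 19, x_{i+1} = (x_i − d_i)/19. The first 4 digits are (1, 2, 6, 16).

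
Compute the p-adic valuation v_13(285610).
v_13(285610) = 4

v_13(n) is the largest exponent k such that 13^k divides n. Factor out: 285610 = 13^4 · 10. (Sign doesn't affect v_p.) So v_13(285610) = 4.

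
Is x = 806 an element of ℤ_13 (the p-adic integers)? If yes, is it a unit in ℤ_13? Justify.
x ∈ ℤ_13 but not a unit; v_13(x) = 1 > 0

ℤ_13 = {x ∈ ℚ_13 : v_13(x) ≥ 0} and ℤ_13^× = {x ∈ ℤ_13 : v_13(x) = 0}. Here v_13(806) = v_13(num) − v_13(den) = 1; compare against these criteria.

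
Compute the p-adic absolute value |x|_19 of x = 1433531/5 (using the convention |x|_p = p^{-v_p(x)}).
|1433531/5|_19 = 1/130321

Step 1 — compute v_19(x) by factoring powers of 19 out of the numerator and denominator: v_19(1433531/5) = 4. Step 2 — apply |x|_p = p^{-v_p(x)} = 19^{-4} = 1/130321.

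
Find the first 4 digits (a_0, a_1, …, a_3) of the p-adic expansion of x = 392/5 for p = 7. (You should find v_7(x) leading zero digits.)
(a_0, …, a_3) = (0, 0, 3, 4)

v_7(392/5) = 2, so a_0 = ... = a_1 = 0. Factor out: x = 7^2 · u with u = 8/5 a unit in ℤ_7. Expand u iteratively via a_{v+i} = u_i mod 7, u_{i+1} = (u_i − a_{v+i})/7:
  u_0 = 8/5;  a_2 = 3;  u_1 = (u_0 − 3)/7 = -1/5
  u_1 = -1/5;  a_3 = 4;  u_2 = (u_1 − 4)/7 = -3/5
Digits: (0, 0, 3, 4).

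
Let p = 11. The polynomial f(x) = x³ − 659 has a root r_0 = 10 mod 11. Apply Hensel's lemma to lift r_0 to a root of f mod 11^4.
r_3 = 11351 (mod 14641)

Hensel: r_{i+1} = r_i − f(r_i)/f′(r_i) mod 11^{i+2}, where f′(x) = 3x². Iterate:
  r_0 = 10 (mod 11)
  r_1 = 98 (mod 121)
  r_2 = 703 (mod 1331)
  r_3 = 11351 (mod 14641)
Final: r = 11351 with f(r) ≡ 0 mod 11^4.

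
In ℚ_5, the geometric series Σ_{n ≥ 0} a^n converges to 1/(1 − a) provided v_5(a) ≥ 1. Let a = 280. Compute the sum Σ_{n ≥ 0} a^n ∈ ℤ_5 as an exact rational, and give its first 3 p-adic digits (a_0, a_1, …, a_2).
Σ a^n = 1/(1 − a) = -1/279;  first 3 digits = (1, 1, 2)

v_5(a) = 1 ≥ 1, so the series converges in ℤ_5 to 1/(1 − a) = 1/(1 − 280) = -1/279. Expand this rational in ℤ_5: compute digits iteratively via d_i = x_i mod 5, x_{i+1} = (x_i − d_i)/5. The first 3 digits are (1, 1, 2).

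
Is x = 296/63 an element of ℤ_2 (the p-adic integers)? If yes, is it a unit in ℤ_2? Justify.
x ∈ ℤ_2 but not a unit; v_2(x) = 3 > 0

ℤ_2 = {x ∈ ℚ_2 : v_2(x) ≥ 0} and ℤ_2^× = {x ∈ ℤ_2 : v_2(x) = 0}. Here v_2(296/63) = v_2(num) − v_2(den) = 3; compare against these criteria.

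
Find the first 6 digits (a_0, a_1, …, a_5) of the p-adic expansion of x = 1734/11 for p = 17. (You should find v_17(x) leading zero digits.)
(a_0, …, a_5) = (0, 0, 16, 13, 10, 4)

v_17(1734/11) = 2, so a_0 = ... = a_1 = 0. Factor out: x = 17^2 · u with u = 6/11 a unit in ℤ_17. Expand u iteratively via a_{v+i} = u_i mod 17, u_{i+1} = (u_i − a_{v+i})/17:
  u_0 = 6/11;  a_2 = 16;  u_1 = (u_0 − 16)/17 = -10/11
  u_1 = -10/11;  a_3 = 13;  u_2 = (u_1 − 13)/17 = -9/11
  u_2 = -9/11;  a_4 = 10;  u_3 = (u_2 − 10)/17 = -7/11
  u_3 = -7/11;  a_5 = 4;  u_4 = (u_3 − 4)/17 = -3/11
Digits: (0, 0, 16, 13, 10, 4).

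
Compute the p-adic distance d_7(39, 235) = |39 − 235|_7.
d_7(39, 235) = 1/49

Step 1 — x − y = 39 − 235 = -196. Step 2 — v_7(-196) = 2 (factor: -196 = −(7^2 · 4); the sign does not affect v_p). Step 3 — |x − y|_7 = 7^{-2} = 1/49.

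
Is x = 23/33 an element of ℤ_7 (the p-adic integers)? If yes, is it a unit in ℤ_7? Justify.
x ∈ ℤ_7^× (unit); v_7(x) = 0

ℤ_7 = {x ∈ ℚ_7 : v_7(x) ≥ 0} and ℤ_7^× = {x ∈ ℤ_7 : v_7(x) = 0}. Here v_7(23/33) = v_7(num) − v_7(den) = 0; compare against these criteria.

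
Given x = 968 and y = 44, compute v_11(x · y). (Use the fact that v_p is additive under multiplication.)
v_11(42592) = 3

v_p(x) = 2 (factor: 968 = 11^2 · 8); v_p(y) = 1 (factor: 44 = 11^1 · 4). Additivity: v_p(xy) = v_p(x) + v_p(y) = 2 + 1 = 3. (Direct check: xy = 42592 = 11^3 · (32).)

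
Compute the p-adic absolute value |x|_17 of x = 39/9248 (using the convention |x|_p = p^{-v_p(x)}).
|39/9248|_17 = 289

Step 1 — compute v_17(x) by factoring powers of 17 out of the numerator and denominator: v_17(39/9248) = -2. Step 2 — apply |x|_p = p^{-v_p(x)} = 17^{2} = 289.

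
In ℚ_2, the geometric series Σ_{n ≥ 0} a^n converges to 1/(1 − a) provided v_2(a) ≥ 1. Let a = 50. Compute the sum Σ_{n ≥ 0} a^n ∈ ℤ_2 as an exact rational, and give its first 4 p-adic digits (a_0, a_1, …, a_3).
Σ a^n = 1/(1 − a) = -1/49;  first 4 digits = (1, 1, 1, 1)

v_2(a) = 1 ≥ 1, so the series converges in ℤ_2 to 1/(1 − a) = 1/(1 − 50) = -1/49. Expand this rational in ℤ_2: compute digits iteratively via d_i = x_i mod 2, x_{i+1} = (x_i − d_i)/2. The first 4 digits are (1, 1, 1, 1).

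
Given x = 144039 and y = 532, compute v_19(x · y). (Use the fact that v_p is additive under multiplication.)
v_19(76628748) = 4

v_p(x) = 3 (factor: 144039 = 19^3 · 21); v_p(y) = 1 (factor: 532 = 19^1 · 28). Additivity: v_p(xy) = v_p(x) + v_p(y) = 3 + 1 = 4. (Direct check: xy = 76628748 = 19^4 · (588).)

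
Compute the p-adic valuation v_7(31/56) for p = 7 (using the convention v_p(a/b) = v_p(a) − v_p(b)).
v_7(31/56) = -1

Factor powers of 7 from the numerator and denominator of the reduced fraction: 31 = 7^0 · 31 and 56 = 7^1 · 8. Apply v_p(a/b) = v_p(a) − v_p(b): v_7(31/56) = 0 − 1 = -1.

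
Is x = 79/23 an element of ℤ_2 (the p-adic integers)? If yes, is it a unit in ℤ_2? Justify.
x ∈ ℤ_2^× (unit); v_2(x) = 0

ℤ_2 = {x ∈ ℚ_2 : v_2(x) ≥ 0} and ℤ_2^× = {x ∈ ℤ_2 : v_2(x) = 0}. Here v_2(79/23) = v_2(num) − v_2(den) = 0; compare against these criteria.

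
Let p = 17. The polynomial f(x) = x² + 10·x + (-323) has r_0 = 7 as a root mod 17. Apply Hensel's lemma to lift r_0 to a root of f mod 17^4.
r_3 = 52469 (mod 83521)

Hensel: r_{i+1} = r_i − f(r_i)·(f′(r_i))^{-1} mod 17^{i+2}, f′(x) = 2x + 10. Iterate:
  r_0 = 7 (mod 17)
  r_1 = 160 (mod 289)
  r_2 = 3339 (mod 4913)
  r_3 = 52469 (mod 83521)
Final: r = 52469 satisfies f(r) ≡ 0 mod 17^4.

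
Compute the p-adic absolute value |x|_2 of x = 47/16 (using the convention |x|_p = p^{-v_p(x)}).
|47/16|_2 = 16

Step 1 — compute v_2(x) by factoring powers of 2 out of the numerator and denominator: v_2(47/16) = -4. Step 2 — apply |x|_p = p^{-v_p(x)} = 2^{4} = 16.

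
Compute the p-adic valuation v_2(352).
v_2(352) = 5

v_2(n) is the largest exponent k such that 2^k divides n. Factor out: 352 = 2^5 · 11. (Sign doesn't affect v_p.) So v_2(352) = 5.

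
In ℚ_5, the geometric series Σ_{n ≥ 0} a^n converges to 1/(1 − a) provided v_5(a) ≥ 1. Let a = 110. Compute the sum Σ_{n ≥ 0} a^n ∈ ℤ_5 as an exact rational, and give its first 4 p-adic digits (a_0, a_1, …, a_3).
Σ a^n = 1/(1 − a) = -1/109;  first 4 digits = (1, 2, 3, 0)

v_5(a) = 1 ≥ 1, so the series converges in ℤ_5 to 1/(1 − a) = 1/(1 − 110) = -1/109. Expand this rational in ℤ_5: compute digits iteratively via d_i = x_i mod 5, x_{i+1} = (x_i − d_i)/5. The first 4 digits are (1, 2, 3, 0).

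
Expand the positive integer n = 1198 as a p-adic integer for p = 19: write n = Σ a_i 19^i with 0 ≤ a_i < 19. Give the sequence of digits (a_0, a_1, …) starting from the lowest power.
(a_0, a_1, …) = (1, 6, 3)

Repeated division by 19 gives the digits low-to-high: 1198 = 1 + 6·19^1 + 3·19^2. Digit sequence: (1, 6, 3).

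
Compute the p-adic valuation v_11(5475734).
v_11(5475734) = 5

v_11(n) is the largest exponent k such that 11^k divides n. Factor out: 5475734 = 11^5 · 34. (Sign doesn't affect v_p.) So v_11(5475734) = 5.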